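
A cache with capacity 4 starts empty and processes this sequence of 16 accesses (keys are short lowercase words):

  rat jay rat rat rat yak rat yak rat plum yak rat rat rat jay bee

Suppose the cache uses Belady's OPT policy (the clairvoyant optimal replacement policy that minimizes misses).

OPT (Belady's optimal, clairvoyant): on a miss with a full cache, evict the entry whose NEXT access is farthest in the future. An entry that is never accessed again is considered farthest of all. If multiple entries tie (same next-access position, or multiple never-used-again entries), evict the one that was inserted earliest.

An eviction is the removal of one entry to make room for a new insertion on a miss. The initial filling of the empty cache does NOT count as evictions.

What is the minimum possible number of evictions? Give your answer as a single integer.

Answer: 1

Derivation:
OPT (Belady) simulation (capacity=4):
  1. access rat: MISS. Cache: [rat]
  2. access jay: MISS. Cache: [rat jay]
  3. access rat: HIT. Next use of rat: step 4. Cache: [rat jay]
  4. access rat: HIT. Next use of rat: step 5. Cache: [rat jay]
  5. access rat: HIT. Next use of rat: step 7. Cache: [rat jay]
  6. access yak: MISS. Cache: [rat jay yak]
  7. access rat: HIT. Next use of rat: step 9. Cache: [rat jay yak]
  8. access yak: HIT. Next use of yak: step 11. Cache: [rat jay yak]
  9. access rat: HIT. Next use of rat: step 12. Cache: [rat jay yak]
  10. access plum: MISS. Cache: [rat jay yak plum]
  11. access yak: HIT. Next use of yak: never. Cache: [rat jay yak plum]
  12. access rat: HIT. Next use of rat: step 13. Cache: [rat jay yak plum]
  13. access rat: HIT. Next use of rat: step 14. Cache: [rat jay yak plum]
  14. access rat: HIT. Next use of rat: never. Cache: [rat jay yak plum]
  15. access jay: HIT. Next use of jay: never. Cache: [rat jay yak plum]
  16. access bee: MISS, evict rat (next use: never). Cache: [jay yak plum bee]
Total: 11 hits, 5 misses, 1 evictions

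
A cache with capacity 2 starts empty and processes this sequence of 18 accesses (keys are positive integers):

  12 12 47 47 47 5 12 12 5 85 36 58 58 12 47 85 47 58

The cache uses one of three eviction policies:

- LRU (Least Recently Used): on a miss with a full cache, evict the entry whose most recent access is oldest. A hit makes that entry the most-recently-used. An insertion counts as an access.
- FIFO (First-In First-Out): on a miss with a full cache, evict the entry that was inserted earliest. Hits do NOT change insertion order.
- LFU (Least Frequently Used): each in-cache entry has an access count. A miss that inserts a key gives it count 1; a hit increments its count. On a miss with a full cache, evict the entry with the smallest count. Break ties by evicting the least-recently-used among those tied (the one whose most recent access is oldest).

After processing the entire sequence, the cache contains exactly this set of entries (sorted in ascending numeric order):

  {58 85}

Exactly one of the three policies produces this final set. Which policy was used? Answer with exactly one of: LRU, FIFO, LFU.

Simulating under each policy and comparing final sets:
  LRU: final set = {47 58} -> differs
  FIFO: final set = {58 85} -> MATCHES target
  LFU: final set = {47 58} -> differs
Only FIFO produces the target set.

Answer: FIFO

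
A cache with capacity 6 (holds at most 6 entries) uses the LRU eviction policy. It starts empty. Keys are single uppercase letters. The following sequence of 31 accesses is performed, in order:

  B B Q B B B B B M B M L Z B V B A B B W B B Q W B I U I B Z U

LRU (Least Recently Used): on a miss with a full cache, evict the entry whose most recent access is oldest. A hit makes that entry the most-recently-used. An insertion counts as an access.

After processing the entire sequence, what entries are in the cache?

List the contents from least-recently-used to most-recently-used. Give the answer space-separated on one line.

Answer: Q W I B Z U

Derivation:
LRU simulation (capacity=6):
  1. access B: MISS. Cache (LRU->MRU): [B]
  2. access B: HIT. Cache (LRU->MRU): [B]
  3. access Q: MISS. Cache (LRU->MRU): [B Q]
  4. access B: HIT. Cache (LRU->MRU): [Q B]
  5. access B: HIT. Cache (LRU->MRU): [Q B]
  6. access B: HIT. Cache (LRU->MRU): [Q B]
  7. access B: HIT. Cache (LRU->MRU): [Q B]
  8. access B: HIT. Cache (LRU->MRU): [Q B]
  9. access M: MISS. Cache (LRU->MRU): [Q B M]
  10. access B: HIT. Cache (LRU->MRU): [Q M B]
  11. access M: HIT. Cache (LRU->MRU): [Q B M]
  12. access L: MISS. Cache (LRU->MRU): [Q B M L]
  13. access Z: MISS. Cache (LRU->MRU): [Q B M L Z]
  14. access B: HIT. Cache (LRU->MRU): [Q M L Z B]
  15. access V: MISS. Cache (LRU->MRU): [Q M L Z B V]
  16. access B: HIT. Cache (LRU->MRU): [Q M L Z V B]
  17. access A: MISS, evict Q. Cache (LRU->MRU): [M L Z V B A]
  18. access B: HIT. Cache (LRU->MRU): [M L Z V A B]
  19. access B: HIT. Cache (LRU->MRU): [M L Z V A B]
  20. access W: MISS, evict M. Cache (LRU->MRU): [L Z V A B W]
  21. access B: HIT. Cache (LRU->MRU): [L Z V A W B]
  22. access B: HIT. Cache (LRU->MRU): [L Z V A W B]
  23. access Q: MISS, evict L. Cache (LRU->MRU): [Z V A W B Q]
  24. access W: HIT. Cache (LRU->MRU): [Z V A B Q W]
  25. access B: HIT. Cache (LRU->MRU): [Z V A Q W B]
  26. access I: MISS, evict Z. Cache (LRU->MRU): [V A Q W B I]
  27. access U: MISS, evict V. Cache (LRU->MRU): [A Q W B I U]
  28. access I: HIT. Cache (LRU->MRU): [A Q W B U I]
  29. access B: HIT. Cache (LRU->MRU): [A Q W U I B]
  30. access Z: MISS, evict A. Cache (LRU->MRU): [Q W U I B Z]
  31. access U: HIT. Cache (LRU->MRU): [Q W I B Z U]
Total: 19 hits, 12 misses, 6 evictions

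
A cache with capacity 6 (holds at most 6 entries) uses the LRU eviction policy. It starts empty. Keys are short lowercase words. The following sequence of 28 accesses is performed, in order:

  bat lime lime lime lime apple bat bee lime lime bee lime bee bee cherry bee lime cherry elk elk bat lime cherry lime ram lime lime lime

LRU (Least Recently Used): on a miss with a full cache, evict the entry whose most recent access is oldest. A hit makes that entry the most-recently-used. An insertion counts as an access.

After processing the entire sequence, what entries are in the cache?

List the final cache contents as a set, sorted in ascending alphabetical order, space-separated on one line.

Answer: bat bee cherry elk lime ram

Derivation:
LRU simulation (capacity=6):
  1. access bat: MISS. Cache (LRU->MRU): [bat]
  2. access lime: MISS. Cache (LRU->MRU): [bat lime]
  3. access lime: HIT. Cache (LRU->MRU): [bat lime]
  4. access lime: HIT. Cache (LRU->MRU): [bat lime]
  5. access lime: HIT. Cache (LRU->MRU): [bat lime]
  6. access apple: MISS. Cache (LRU->MRU): [bat lime apple]
  7. access bat: HIT. Cache (LRU->MRU): [lime apple bat]
  8. access bee: MISS. Cache (LRU->MRU): [lime apple bat bee]
  9. access lime: HIT. Cache (LRU->MRU): [apple bat bee lime]
  10. access lime: HIT. Cache (LRU->MRU): [apple bat bee lime]
  11. access bee: HIT. Cache (LRU->MRU): [apple bat lime bee]
  12. access lime: HIT. Cache (LRU->MRU): [apple bat bee lime]
  13. access bee: HIT. Cache (LRU->MRU): [apple bat lime bee]
  14. access bee: HIT. Cache (LRU->MRU): [apple bat lime bee]
  15. access cherry: MISS. Cache (LRU->MRU): [apple bat lime bee cherry]
  16. access bee: HIT. Cache (LRU->MRU): [apple bat lime cherry bee]
  17. access lime: HIT. Cache (LRU->MRU): [apple bat cherry bee lime]
  18. access cherry: HIT. Cache (LRU->MRU): [apple bat bee lime cherry]
  19. access elk: MISS. Cache (LRU->MRU): [apple bat bee lime cherry elk]
  20. access elk: HIT. Cache (LRU->MRU): [apple bat bee lime cherry elk]
  21. access bat: HIT. Cache (LRU->MRU): [apple bee lime cherry elk bat]
  22. access lime: HIT. Cache (LRU->MRU): [apple bee cherry elk bat lime]
  23. access cherry: HIT. Cache (LRU->MRU): [apple bee elk bat lime cherry]
  24. access lime: HIT. Cache (LRU->MRU): [apple bee elk bat cherry lime]
  25. access ram: MISS, evict apple. Cache (LRU->MRU): [bee elk bat cherry lime ram]
  26. access lime: HIT. Cache (LRU->MRU): [bee elk bat cherry ram lime]
  27. access lime: HIT. Cache (LRU->MRU): [bee elk bat cherry ram lime]
  28. access lime: HIT. Cache (LRU->MRU): [bee elk bat cherry ram lime]
Total: 21 hits, 7 misses, 1 evictions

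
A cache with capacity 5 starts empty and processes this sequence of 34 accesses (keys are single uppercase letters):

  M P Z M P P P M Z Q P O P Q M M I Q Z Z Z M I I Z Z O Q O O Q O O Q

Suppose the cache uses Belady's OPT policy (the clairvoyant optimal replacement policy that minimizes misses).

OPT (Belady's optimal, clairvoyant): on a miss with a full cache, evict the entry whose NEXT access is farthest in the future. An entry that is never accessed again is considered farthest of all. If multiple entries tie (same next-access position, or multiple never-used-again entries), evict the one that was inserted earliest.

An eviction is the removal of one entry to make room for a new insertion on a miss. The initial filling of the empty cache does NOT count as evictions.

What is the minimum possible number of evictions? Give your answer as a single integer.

OPT (Belady) simulation (capacity=5):
  1. access M: MISS. Cache: [M]
  2. access P: MISS. Cache: [M P]
  3. access Z: MISS. Cache: [M P Z]
  4. access M: HIT. Next use of M: step 8. Cache: [M P Z]
  5. access P: HIT. Next use of P: step 6. Cache: [M P Z]
  6. access P: HIT. Next use of P: step 7. Cache: [M P Z]
  7. access P: HIT. Next use of P: step 11. Cache: [M P Z]
  8. access M: HIT. Next use of M: step 15. Cache: [M P Z]
  9. access Z: HIT. Next use of Z: step 19. Cache: [M P Z]
  10. access Q: MISS. Cache: [M P Z Q]
  11. access P: HIT. Next use of P: step 13. Cache: [M P Z Q]
  12. access O: MISS. Cache: [M P Z Q O]
  13. access P: HIT. Next use of P: never. Cache: [M P Z Q O]
  14. access Q: HIT. Next use of Q: step 18. Cache: [M P Z Q O]
  15. access M: HIT. Next use of M: step 16. Cache: [M P Z Q O]
  16. access M: HIT. Next use of M: step 22. Cache: [M P Z Q O]
  17. access I: MISS, evict P (next use: never). Cache: [M Z Q O I]
  18. access Q: HIT. Next use of Q: step 28. Cache: [M Z Q O I]
  19. access Z: HIT. Next use of Z: step 20. Cache: [M Z Q O I]
  20. access Z: HIT. Next use of Z: step 21. Cache: [M Z Q O I]
  21. access Z: HIT. Next use of Z: step 25. Cache: [M Z Q O I]
  22. access M: HIT. Next use of M: never. Cache: [M Z Q O I]
  23. access I: HIT. Next use of I: step 24. Cache: [M Z Q O I]
  24. access I: HIT. Next use of I: never. Cache: [M Z Q O I]
  25. access Z: HIT. Next use of Z: step 26. Cache: [M Z Q O I]
  26. access Z: HIT. Next use of Z: never. Cache: [M Z Q O I]
  27. access O: HIT. Next use of O: step 29. Cache: [M Z Q O I]
  28. access Q: HIT. Next use of Q: step 31. Cache: [M Z Q O I]
  29. access O: HIT. Next use of O: step 30. Cache: [M Z Q O I]
  30. access O: HIT. Next use of O: step 32. Cache: [M Z Q O I]
  31. access Q: HIT. Next use of Q: step 34. Cache: [M Z Q O I]
  32. access O: HIT. Next use of O: step 33. Cache: [M Z Q O I]
  33. access O: HIT. Next use of O: never. Cache: [M Z Q O I]
  34. access Q: HIT. Next use of Q: never. Cache: [M Z Q O I]
Total: 28 hits, 6 misses, 1 evictions

Answer: 1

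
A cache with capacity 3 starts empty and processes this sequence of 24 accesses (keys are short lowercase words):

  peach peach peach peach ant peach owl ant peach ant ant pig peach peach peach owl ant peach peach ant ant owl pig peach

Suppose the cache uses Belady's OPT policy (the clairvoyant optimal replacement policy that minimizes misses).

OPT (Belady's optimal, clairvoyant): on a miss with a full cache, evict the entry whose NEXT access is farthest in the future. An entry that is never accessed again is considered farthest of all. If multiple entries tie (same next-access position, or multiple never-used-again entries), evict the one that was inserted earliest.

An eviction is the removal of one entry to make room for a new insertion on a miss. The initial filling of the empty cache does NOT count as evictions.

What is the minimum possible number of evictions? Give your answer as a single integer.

OPT (Belady) simulation (capacity=3):
  1. access peach: MISS. Cache: [peach]
  2. access peach: HIT. Next use of peach: step 3. Cache: [peach]
  3. access peach: HIT. Next use of peach: step 4. Cache: [peach]
  4. access peach: HIT. Next use of peach: step 6. Cache: [peach]
  5. access ant: MISS. Cache: [peach ant]
  6. access peach: HIT. Next use of peach: step 9. Cache: [peach ant]
  7. access owl: MISS. Cache: [peach ant owl]
  8. access ant: HIT. Next use of ant: step 10. Cache: [peach ant owl]
  9. access peach: HIT. Next use of peach: step 13. Cache: [peach ant owl]
  10. access ant: HIT. Next use of ant: step 11. Cache: [peach ant owl]
  11. access ant: HIT. Next use of ant: step 17. Cache: [peach ant owl]
  12. access pig: MISS, evict ant (next use: step 17). Cache: [peach owl pig]
  13. access peach: HIT. Next use of peach: step 14. Cache: [peach owl pig]
  14. access peach: HIT. Next use of peach: step 15. Cache: [peach owl pig]
  15. access peach: HIT. Next use of peach: step 18. Cache: [peach owl pig]
  16. access owl: HIT. Next use of owl: step 22. Cache: [peach owl pig]
  17. access ant: MISS, evict pig (next use: step 23). Cache: [peach owl ant]
  18. access peach: HIT. Next use of peach: step 19. Cache: [peach owl ant]
  19. access peach: HIT. Next use of peach: step 24. Cache: [peach owl ant]
  20. access ant: HIT. Next use of ant: step 21. Cache: [peach owl ant]
  21. access ant: HIT. Next use of ant: never. Cache: [peach owl ant]
  22. access owl: HIT. Next use of owl: never. Cache: [peach owl ant]
  23. access pig: MISS, evict owl (next use: never). Cache: [peach ant pig]
  24. access peach: HIT. Next use of peach: never. Cache: [peach ant pig]
Total: 18 hits, 6 misses, 3 evictions

Answer: 3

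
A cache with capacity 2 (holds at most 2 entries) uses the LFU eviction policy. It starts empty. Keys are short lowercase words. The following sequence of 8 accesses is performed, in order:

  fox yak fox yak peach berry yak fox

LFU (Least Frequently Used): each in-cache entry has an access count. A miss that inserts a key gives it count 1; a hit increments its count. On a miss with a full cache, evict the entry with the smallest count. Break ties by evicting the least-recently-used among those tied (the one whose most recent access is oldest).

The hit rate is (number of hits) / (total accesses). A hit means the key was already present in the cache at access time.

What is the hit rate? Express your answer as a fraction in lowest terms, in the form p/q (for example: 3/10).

Answer: 3/8

Derivation:
LFU simulation (capacity=2):
  1. access fox: MISS. Cache: [fox(c=1)]
  2. access yak: MISS. Cache: [fox(c=1) yak(c=1)]
  3. access fox: HIT, count now 2. Cache: [yak(c=1) fox(c=2)]
  4. access yak: HIT, count now 2. Cache: [fox(c=2) yak(c=2)]
  5. access peach: MISS, evict fox(c=2). Cache: [peach(c=1) yak(c=2)]
  6. access berry: MISS, evict peach(c=1). Cache: [berry(c=1) yak(c=2)]
  7. access yak: HIT, count now 3. Cache: [berry(c=1) yak(c=3)]
  8. access fox: MISS, evict berry(c=1). Cache: [fox(c=1) yak(c=3)]
Total: 3 hits, 5 misses, 3 evictions

Hit rate = 3/8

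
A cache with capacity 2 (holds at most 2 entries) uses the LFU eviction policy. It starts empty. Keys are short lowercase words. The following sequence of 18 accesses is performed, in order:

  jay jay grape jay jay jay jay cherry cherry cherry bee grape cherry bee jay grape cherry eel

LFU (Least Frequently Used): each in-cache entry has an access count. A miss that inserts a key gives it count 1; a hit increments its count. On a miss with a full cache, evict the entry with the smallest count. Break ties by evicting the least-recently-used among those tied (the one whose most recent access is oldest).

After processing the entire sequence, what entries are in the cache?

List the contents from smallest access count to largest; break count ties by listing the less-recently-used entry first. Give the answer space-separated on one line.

LFU simulation (capacity=2):
  1. access jay: MISS. Cache: [jay(c=1)]
  2. access jay: HIT, count now 2. Cache: [jay(c=2)]
  3. access grape: MISS. Cache: [grape(c=1) jay(c=2)]
  4. access jay: HIT, count now 3. Cache: [grape(c=1) jay(c=3)]
  5. access jay: HIT, count now 4. Cache: [grape(c=1) jay(c=4)]
  6. access jay: HIT, count now 5. Cache: [grape(c=1) jay(c=5)]
  7. access jay: HIT, count now 6. Cache: [grape(c=1) jay(c=6)]
  8. access cherry: MISS, evict grape(c=1). Cache: [cherry(c=1) jay(c=6)]
  9. access cherry: HIT, count now 2. Cache: [cherry(c=2) jay(c=6)]
  10. access cherry: HIT, count now 3. Cache: [cherry(c=3) jay(c=6)]
  11. access bee: MISS, evict cherry(c=3). Cache: [bee(c=1) jay(c=6)]
  12. access grape: MISS, evict bee(c=1). Cache: [grape(c=1) jay(c=6)]
  13. access cherry: MISS, evict grape(c=1). Cache: [cherry(c=1) jay(c=6)]
  14. access bee: MISS, evict cherry(c=1). Cache: [bee(c=1) jay(c=6)]
  15. access jay: HIT, count now 7. Cache: [bee(c=1) jay(c=7)]
  16. access grape: MISS, evict bee(c=1). Cache: [grape(c=1) jay(c=7)]
  17. access cherry: MISS, evict grape(c=1). Cache: [cherry(c=1) jay(c=7)]
  18. access eel: MISS, evict cherry(c=1). Cache: [eel(c=1) jay(c=7)]
Total: 8 hits, 10 misses, 8 evictions

Answer: eel jay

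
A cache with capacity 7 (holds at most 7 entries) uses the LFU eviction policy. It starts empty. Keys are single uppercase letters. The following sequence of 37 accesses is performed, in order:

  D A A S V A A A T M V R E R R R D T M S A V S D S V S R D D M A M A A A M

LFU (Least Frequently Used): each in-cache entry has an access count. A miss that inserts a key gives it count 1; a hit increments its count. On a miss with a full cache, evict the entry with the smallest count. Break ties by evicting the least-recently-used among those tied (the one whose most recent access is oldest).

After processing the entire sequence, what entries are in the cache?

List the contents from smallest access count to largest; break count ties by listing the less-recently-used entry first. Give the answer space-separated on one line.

Answer: T V S D R M A

Derivation:
LFU simulation (capacity=7):
  1. access D: MISS. Cache: [D(c=1)]
  2. access A: MISS. Cache: [D(c=1) A(c=1)]
  3. access A: HIT, count now 2. Cache: [D(c=1) A(c=2)]
  4. access S: MISS. Cache: [D(c=1) S(c=1) A(c=2)]
  5. access V: MISS. Cache: [D(c=1) S(c=1) V(c=1) A(c=2)]
  6. access A: HIT, count now 3. Cache: [D(c=1) S(c=1) V(c=1) A(c=3)]
  7. access A: HIT, count now 4. Cache: [D(c=1) S(c=1) V(c=1) A(c=4)]
  8. access A: HIT, count now 5. Cache: [D(c=1) S(c=1) V(c=1) A(c=5)]
  9. access T: MISS. Cache: [D(c=1) S(c=1) V(c=1) T(c=1) A(c=5)]
  10. access M: MISS. Cache: [D(c=1) S(c=1) V(c=1) T(c=1) M(c=1) A(c=5)]
  11. access V: HIT, count now 2. Cache: [D(c=1) S(c=1) T(c=1) M(c=1) V(c=2) A(c=5)]
  12. access R: MISS. Cache: [D(c=1) S(c=1) T(c=1) M(c=1) R(c=1) V(c=2) A(c=5)]
  13. access E: MISS, evict D(c=1). Cache: [S(c=1) T(c=1) M(c=1) R(c=1) E(c=1) V(c=2) A(c=5)]
  14. access R: HIT, count now 2. Cache: [S(c=1) T(c=1) M(c=1) E(c=1) V(c=2) R(c=2) A(c=5)]
  15. access R: HIT, count now 3. Cache: [S(c=1) T(c=1) M(c=1) E(c=1) V(c=2) R(c=3) A(c=5)]
  16. access R: HIT, count now 4. Cache: [S(c=1) T(c=1) M(c=1) E(c=1) V(c=2) R(c=4) A(c=5)]
  17. access D: MISS, evict S(c=1). Cache: [T(c=1) M(c=1) E(c=1) D(c=1) V(c=2) R(c=4) A(c=5)]
  18. access T: HIT, count now 2. Cache: [M(c=1) E(c=1) D(c=1) V(c=2) T(c=2) R(c=4) A(c=5)]
  19. access M: HIT, count now 2. Cache: [E(c=1) D(c=1) V(c=2) T(c=2) M(c=2) R(c=4) A(c=5)]
  20. access S: MISS, evict E(c=1). Cache: [D(c=1) S(c=1) V(c=2) T(c=2) M(c=2) R(c=4) A(c=5)]
  21. access A: HIT, count now 6. Cache: [D(c=1) S(c=1) V(c=2) T(c=2) M(c=2) R(c=4) A(c=6)]
  22. access V: HIT, count now 3. Cache: [D(c=1) S(c=1) T(c=2) M(c=2) V(c=3) R(c=4) A(c=6)]
  23. access S: HIT, count now 2. Cache: [D(c=1) T(c=2) M(c=2) S(c=2) V(c=3) R(c=4) A(c=6)]
  24. access D: HIT, count now 2. Cache: [T(c=2) M(c=2) S(c=2) D(c=2) V(c=3) R(c=4) A(c=6)]
  25. access S: HIT, count now 3. Cache: [T(c=2) M(c=2) D(c=2) V(c=3) S(c=3) R(c=4) A(c=6)]
  26. access V: HIT, count now 4. Cache: [T(c=2) M(c=2) D(c=2) S(c=3) R(c=4) V(c=4) A(c=6)]
  27. access S: HIT, count now 4. Cache: [T(c=2) M(c=2) D(c=2) R(c=4) V(c=4) S(c=4) A(c=6)]
  28. access R: HIT, count now 5. Cache: [T(c=2) M(c=2) D(c=2) V(c=4) S(c=4) R(c=5) A(c=6)]
  29. access D: HIT, count now 3. Cache: [T(c=2) M(c=2) D(c=3) V(c=4) S(c=4) R(c=5) A(c=6)]
  30. access D: HIT, count now 4. Cache: [T(c=2) M(c=2) V(c=4) S(c=4) D(c=4) R(c=5) A(c=6)]
  31. access M: HIT, count now 3. Cache: [T(c=2) M(c=3) V(c=4) S(c=4) D(c=4) R(c=5) A(c=6)]
  32. access A: HIT, count now 7. Cache: [T(c=2) M(c=3) V(c=4) S(c=4) D(c=4) R(c=5) A(c=7)]
  33. access M: HIT, count now 4. Cache: [T(c=2) V(c=4) S(c=4) D(c=4) M(c=4) R(c=5) A(c=7)]
  34. access A: HIT, count now 8. Cache: [T(c=2) V(c=4) S(c=4) D(c=4) M(c=4) R(c=5) A(c=8)]
  35. access A: HIT, count now 9. Cache: [T(c=2) V(c=4) S(c=4) D(c=4) M(c=4) R(c=5) A(c=9)]
  36. access A: HIT, count now 10. Cache: [T(c=2) V(c=4) S(c=4) D(c=4) M(c=4) R(c=5) A(c=10)]
  37. access M: HIT, count now 5. Cache: [T(c=2) V(c=4) S(c=4) D(c=4) R(c=5) M(c=5) A(c=10)]
Total: 27 hits, 10 misses, 3 evictions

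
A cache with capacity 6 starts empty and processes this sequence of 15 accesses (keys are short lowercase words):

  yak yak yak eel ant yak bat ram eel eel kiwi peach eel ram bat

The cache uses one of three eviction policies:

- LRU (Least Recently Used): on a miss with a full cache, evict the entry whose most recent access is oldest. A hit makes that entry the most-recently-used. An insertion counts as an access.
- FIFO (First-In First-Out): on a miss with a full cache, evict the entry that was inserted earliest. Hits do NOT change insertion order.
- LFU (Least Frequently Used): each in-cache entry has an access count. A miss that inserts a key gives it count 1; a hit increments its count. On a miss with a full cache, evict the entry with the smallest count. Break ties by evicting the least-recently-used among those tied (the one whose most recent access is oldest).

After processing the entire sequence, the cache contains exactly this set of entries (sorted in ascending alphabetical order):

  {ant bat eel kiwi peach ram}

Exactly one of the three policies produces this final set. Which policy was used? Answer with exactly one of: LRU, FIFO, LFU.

Answer: FIFO

Derivation:
Simulating under each policy and comparing final sets:
  LRU: final set = {bat eel kiwi peach ram yak} -> differs
  FIFO: final set = {ant bat eel kiwi peach ram} -> MATCHES target
  LFU: final set = {bat eel kiwi peach ram yak} -> differs
Only FIFO produces the target set.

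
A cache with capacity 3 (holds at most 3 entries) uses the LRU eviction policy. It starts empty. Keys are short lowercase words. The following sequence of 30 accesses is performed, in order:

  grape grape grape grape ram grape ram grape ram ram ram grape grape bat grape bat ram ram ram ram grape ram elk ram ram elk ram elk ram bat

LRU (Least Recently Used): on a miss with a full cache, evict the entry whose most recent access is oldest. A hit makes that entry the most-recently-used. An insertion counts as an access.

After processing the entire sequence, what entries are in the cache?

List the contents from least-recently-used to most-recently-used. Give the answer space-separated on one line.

Answer: elk ram bat

Derivation:
LRU simulation (capacity=3):
  1. access grape: MISS. Cache (LRU->MRU): [grape]
  2. access grape: HIT. Cache (LRU->MRU): [grape]
  3. access grape: HIT. Cache (LRU->MRU): [grape]
  4. access grape: HIT. Cache (LRU->MRU): [grape]
  5. access ram: MISS. Cache (LRU->MRU): [grape ram]
  6. access grape: HIT. Cache (LRU->MRU): [ram grape]
  7. access ram: HIT. Cache (LRU->MRU): [grape ram]
  8. access grape: HIT. Cache (LRU->MRU): [ram grape]
  9. access ram: HIT. Cache (LRU->MRU): [grape ram]
  10. access ram: HIT. Cache (LRU->MRU): [grape ram]
  11. access ram: HIT. Cache (LRU->MRU): [grape ram]
  12. access grape: HIT. Cache (LRU->MRU): [ram grape]
  13. access grape: HIT. Cache (LRU->MRU): [ram grape]
  14. access bat: MISS. Cache (LRU->MRU): [ram grape bat]
  15. access grape: HIT. Cache (LRU->MRU): [ram bat grape]
  16. access bat: HIT. Cache (LRU->MRU): [ram grape bat]
  17. access ram: HIT. Cache (LRU->MRU): [grape bat ram]
  18. access ram: HIT. Cache (LRU->MRU): [grape bat ram]
  19. access ram: HIT. Cache (LRU->MRU): [grape bat ram]
  20. access ram: HIT. Cache (LRU->MRU): [grape bat ram]
  21. access grape: HIT. Cache (LRU->MRU): [bat ram grape]
  22. access ram: HIT. Cache (LRU->MRU): [bat grape ram]
  23. access elk: MISS, evict bat. Cache (LRU->MRU): [grape ram elk]
  24. access ram: HIT. Cache (LRU->MRU): [grape elk ram]
  25. access ram: HIT. Cache (LRU->MRU): [grape elk ram]
  26. access elk: HIT. Cache (LRU->MRU): [grape ram elk]
  27. access ram: HIT. Cache (LRU->MRU): [grape elk ram]
  28. access elk: HIT. Cache (LRU->MRU): [grape ram elk]
  29. access ram: HIT. Cache (LRU->MRU): [grape elk ram]
  30. access bat: MISS, evict grape. Cache (LRU->MRU): [elk ram bat]
Total: 25 hits, 5 misses, 2 evictions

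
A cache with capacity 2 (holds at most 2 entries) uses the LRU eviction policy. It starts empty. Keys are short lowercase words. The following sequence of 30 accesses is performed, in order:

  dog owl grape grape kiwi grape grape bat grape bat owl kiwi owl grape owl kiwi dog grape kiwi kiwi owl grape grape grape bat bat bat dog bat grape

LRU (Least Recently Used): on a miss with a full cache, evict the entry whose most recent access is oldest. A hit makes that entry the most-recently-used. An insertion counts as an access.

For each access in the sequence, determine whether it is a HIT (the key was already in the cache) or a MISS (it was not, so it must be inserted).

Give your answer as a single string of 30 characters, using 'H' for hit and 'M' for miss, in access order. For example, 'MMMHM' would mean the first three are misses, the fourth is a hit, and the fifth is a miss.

LRU simulation (capacity=2):
  1. access dog: MISS. Cache (LRU->MRU): [dog]
  2. access owl: MISS. Cache (LRU->MRU): [dog owl]
  3. access grape: MISS, evict dog. Cache (LRU->MRU): [owl grape]
  4. access grape: HIT. Cache (LRU->MRU): [owl grape]
  5. access kiwi: MISS, evict owl. Cache (LRU->MRU): [grape kiwi]
  6. access grape: HIT. Cache (LRU->MRU): [kiwi grape]
  7. access grape: HIT. Cache (LRU->MRU): [kiwi grape]
  8. access bat: MISS, evict kiwi. Cache (LRU->MRU): [grape bat]
  9. access grape: HIT. Cache (LRU->MRU): [bat grape]
  10. access bat: HIT. Cache (LRU->MRU): [grape bat]
  11. access owl: MISS, evict grape. Cache (LRU->MRU): [bat owl]
  12. access kiwi: MISS, evict bat. Cache (LRU->MRU): [owl kiwi]
  13. access owl: HIT. Cache (LRU->MRU): [kiwi owl]
  14. access grape: MISS, evict kiwi. Cache (LRU->MRU): [owl grape]
  15. access owl: HIT. Cache (LRU->MRU): [grape owl]
  16. access kiwi: MISS, evict grape. Cache (LRU->MRU): [owl kiwi]
  17. access dog: MISS, evict owl. Cache (LRU->MRU): [kiwi dog]
  18. access grape: MISS, evict kiwi. Cache (LRU->MRU): [dog grape]
  19. access kiwi: MISS, evict dog. Cache (LRU->MRU): [grape kiwi]
  20. access kiwi: HIT. Cache (LRU->MRU): [grape kiwi]
  21. access owl: MISS, evict grape. Cache (LRU->MRU): [kiwi owl]
  22. access grape: MISS, evict kiwi. Cache (LRU->MRU): [owl grape]
  23. access grape: HIT. Cache (LRU->MRU): [owl grape]
  24. access grape: HIT. Cache (LRU->MRU): [owl grape]
  25. access bat: MISS, evict owl. Cache (LRU->MRU): [grape bat]
  26. access bat: HIT. Cache (LRU->MRU): [grape bat]
  27. access bat: HIT. Cache (LRU->MRU): [grape bat]
  28. access dog: MISS, evict grape. Cache (LRU->MRU): [bat dog]
  29. access bat: HIT. Cache (LRU->MRU): [dog bat]
  30. access grape: MISS, evict dog. Cache (LRU->MRU): [bat grape]
Total: 13 hits, 17 misses, 15 evictions

Answer: MMMHMHHMHHMMHMHMMMMHMMHHMHHMHM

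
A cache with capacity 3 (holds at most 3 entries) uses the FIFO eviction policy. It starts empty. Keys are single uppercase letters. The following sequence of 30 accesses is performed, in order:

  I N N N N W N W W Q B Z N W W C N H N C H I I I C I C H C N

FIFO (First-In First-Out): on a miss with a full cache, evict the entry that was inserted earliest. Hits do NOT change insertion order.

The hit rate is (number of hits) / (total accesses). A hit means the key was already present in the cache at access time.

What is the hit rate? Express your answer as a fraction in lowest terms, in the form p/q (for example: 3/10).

FIFO simulation (capacity=3):
  1. access I: MISS. Cache (old->new): [I]
  2. access N: MISS. Cache (old->new): [I N]
  3. access N: HIT. Cache (old->new): [I N]
  4. access N: HIT. Cache (old->new): [I N]
  5. access N: HIT. Cache (old->new): [I N]
  6. access W: MISS. Cache (old->new): [I N W]
  7. access N: HIT. Cache (old->new): [I N W]
  8. access W: HIT. Cache (old->new): [I N W]
  9. access W: HIT. Cache (old->new): [I N W]
  10. access Q: MISS, evict I. Cache (old->new): [N W Q]
  11. access B: MISS, evict N. Cache (old->new): [W Q B]
  12. access Z: MISS, evict W. Cache (old->new): [Q B Z]
  13. access N: MISS, evict Q. Cache (old->new): [B Z N]
  14. access W: MISS, evict B. Cache (old->new): [Z N W]
  15. access W: HIT. Cache (old->new): [Z N W]
  16. access C: MISS, evict Z. Cache (old->new): [N W C]
  17. access N: HIT. Cache (old->new): [N W C]
  18. access H: MISS, evict N. Cache (old->new): [W C H]
  19. access N: MISS, evict W. Cache (old->new): [C H N]
  20. access C: HIT. Cache (old->new): [C H N]
  21. access H: HIT. Cache (old->new): [C H N]
  22. access I: MISS, evict C. Cache (old->new): [H N I]
  23. access I: HIT. Cache (old->new): [H N I]
  24. access I: HIT. Cache (old->new): [H N I]
  25. access C: MISS, evict H. Cache (old->new): [N I C]
  26. access I: HIT. Cache (old->new): [N I C]
  27. access C: HIT. Cache (old->new): [N I C]
  28. access H: MISS, evict N. Cache (old->new): [I C H]
  29. access C: HIT. Cache (old->new): [I C H]
  30. access N: MISS, evict I. Cache (old->new): [C H N]
Total: 15 hits, 15 misses, 12 evictions

Hit rate = 15/30 = 1/2

Answer: 1/2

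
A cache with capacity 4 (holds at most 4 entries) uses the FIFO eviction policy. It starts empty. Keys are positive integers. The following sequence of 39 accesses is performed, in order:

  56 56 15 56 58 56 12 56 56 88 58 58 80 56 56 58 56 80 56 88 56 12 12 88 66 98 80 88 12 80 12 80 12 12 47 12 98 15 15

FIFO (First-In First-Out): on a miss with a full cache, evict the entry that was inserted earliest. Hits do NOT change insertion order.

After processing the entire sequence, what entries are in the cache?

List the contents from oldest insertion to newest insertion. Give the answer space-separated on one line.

Answer: 80 12 47 15

Derivation:
FIFO simulation (capacity=4):
  1. access 56: MISS. Cache (old->new): [56]
  2. access 56: HIT. Cache (old->new): [56]
  3. access 15: MISS. Cache (old->new): [56 15]
  4. access 56: HIT. Cache (old->new): [56 15]
  5. access 58: MISS. Cache (old->new): [56 15 58]
  6. access 56: HIT. Cache (old->new): [56 15 58]
  7. access 12: MISS. Cache (old->new): [56 15 58 12]
  8. access 56: HIT. Cache (old->new): [56 15 58 12]
  9. access 56: HIT. Cache (old->new): [56 15 58 12]
  10. access 88: MISS, evict 56. Cache (old->new): [15 58 12 88]
  11. access 58: HIT. Cache (old->new): [15 58 12 88]
  12. access 58: HIT. Cache (old->new): [15 58 12 88]
  13. access 80: MISS, evict 15. Cache (old->new): [58 12 88 80]
  14. access 56: MISS, evict 58. Cache (old->new): [12 88 80 56]
  15. access 56: HIT. Cache (old->new): [12 88 80 56]
  16. access 58: MISS, evict 12. Cache (old->new): [88 80 56 58]
  17. access 56: HIT. Cache (old->new): [88 80 56 58]
  18. access 80: HIT. Cache (old->new): [88 80 56 58]
  19. access 56: HIT. Cache (old->new): [88 80 56 58]
  20. access 88: HIT. Cache (old->new): [88 80 56 58]
  21. access 56: HIT. Cache (old->new): [88 80 56 58]
  22. access 12: MISS, evict 88. Cache (old->new): [80 56 58 12]
  23. access 12: HIT. Cache (old->new): [80 56 58 12]
  24. access 88: MISS, evict 80. Cache (old->new): [56 58 12 88]
  25. access 66: MISS, evict 56. Cache (old->new): [58 12 88 66]
  26. access 98: MISS, evict 58. Cache (old->new): [12 88 66 98]
  27. access 80: MISS, evict 12. Cache (old->new): [88 66 98 80]
  28. access 88: HIT. Cache (old->new): [88 66 98 80]
  29. access 12: MISS, evict 88. Cache (old->new): [66 98 80 12]
  30. access 80: HIT. Cache (old->new): [66 98 80 12]
  31. access 12: HIT. Cache (old->new): [66 98 80 12]
  32. access 80: HIT. Cache (old->new): [66 98 80 12]
  33. access 12: HIT. Cache (old->new): [66 98 80 12]
  34. access 12: HIT. Cache (old->new): [66 98 80 12]
  35. access 47: MISS, evict 66. Cache (old->new): [98 80 12 47]
  36. access 12: HIT. Cache (old->new): [98 80 12 47]
  37. access 98: HIT. Cache (old->new): [98 80 12 47]
  38. access 15: MISS, evict 98. Cache (old->new): [80 12 47 15]
  39. access 15: HIT. Cache (old->new): [80 12 47 15]
Total: 23 hits, 16 misses, 12 evictions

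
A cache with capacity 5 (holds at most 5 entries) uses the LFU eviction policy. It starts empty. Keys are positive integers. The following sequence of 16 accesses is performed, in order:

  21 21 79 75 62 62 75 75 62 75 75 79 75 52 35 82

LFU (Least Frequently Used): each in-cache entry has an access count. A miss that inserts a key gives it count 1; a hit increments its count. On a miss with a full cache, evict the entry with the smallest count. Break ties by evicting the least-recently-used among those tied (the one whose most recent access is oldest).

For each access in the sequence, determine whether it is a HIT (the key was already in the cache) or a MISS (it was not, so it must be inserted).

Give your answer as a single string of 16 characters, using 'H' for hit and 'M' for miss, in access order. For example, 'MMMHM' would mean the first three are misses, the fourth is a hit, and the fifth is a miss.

LFU simulation (capacity=5):
  1. access 21: MISS. Cache: [21(c=1)]
  2. access 21: HIT, count now 2. Cache: [21(c=2)]
  3. access 79: MISS. Cache: [79(c=1) 21(c=2)]
  4. access 75: MISS. Cache: [79(c=1) 75(c=1) 21(c=2)]
  5. access 62: MISS. Cache: [79(c=1) 75(c=1) 62(c=1) 21(c=2)]
  6. access 62: HIT, count now 2. Cache: [79(c=1) 75(c=1) 21(c=2) 62(c=2)]
  7. access 75: HIT, count now 2. Cache: [79(c=1) 21(c=2) 62(c=2) 75(c=2)]
  8. access 75: HIT, count now 3. Cache: [79(c=1) 21(c=2) 62(c=2) 75(c=3)]
  9. access 62: HIT, count now 3. Cache: [79(c=1) 21(c=2) 75(c=3) 62(c=3)]
  10. access 75: HIT, count now 4. Cache: [79(c=1) 21(c=2) 62(c=3) 75(c=4)]
  11. access 75: HIT, count now 5. Cache: [79(c=1) 21(c=2) 62(c=3) 75(c=5)]
  12. access 79: HIT, count now 2. Cache: [21(c=2) 79(c=2) 62(c=3) 75(c=5)]
  13. access 75: HIT, count now 6. Cache: [21(c=2) 79(c=2) 62(c=3) 75(c=6)]
  14. access 52: MISS. Cache: [52(c=1) 21(c=2) 79(c=2) 62(c=3) 75(c=6)]
  15. access 35: MISS, evict 52(c=1). Cache: [35(c=1) 21(c=2) 79(c=2) 62(c=3) 75(c=6)]
  16. access 82: MISS, evict 35(c=1). Cache: [82(c=1) 21(c=2) 79(c=2) 62(c=3) 75(c=6)]
Total: 9 hits, 7 misses, 2 evictions

Answer: MHMMMHHHHHHHHMMM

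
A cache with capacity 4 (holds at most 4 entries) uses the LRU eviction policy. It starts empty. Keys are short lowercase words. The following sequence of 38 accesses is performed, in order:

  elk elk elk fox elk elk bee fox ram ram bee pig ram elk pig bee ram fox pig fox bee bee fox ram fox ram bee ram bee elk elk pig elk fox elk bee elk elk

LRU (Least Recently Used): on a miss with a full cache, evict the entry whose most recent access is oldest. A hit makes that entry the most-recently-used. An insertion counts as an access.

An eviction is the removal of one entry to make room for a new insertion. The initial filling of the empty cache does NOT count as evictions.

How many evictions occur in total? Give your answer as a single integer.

Answer: 6

Derivation:
LRU simulation (capacity=4):
  1. access elk: MISS. Cache (LRU->MRU): [elk]
  2. access elk: HIT. Cache (LRU->MRU): [elk]
  3. access elk: HIT. Cache (LRU->MRU): [elk]
  4. access fox: MISS. Cache (LRU->MRU): [elk fox]
  5. access elk: HIT. Cache (LRU->MRU): [fox elk]
  6. access elk: HIT. Cache (LRU->MRU): [fox elk]
  7. access bee: MISS. Cache (LRU->MRU): [fox elk bee]
  8. access fox: HIT. Cache (LRU->MRU): [elk bee fox]
  9. access ram: MISS. Cache (LRU->MRU): [elk bee fox ram]
  10. access ram: HIT. Cache (LRU->MRU): [elk bee fox ram]
  11. access bee: HIT. Cache (LRU->MRU): [elk fox ram bee]
  12. access pig: MISS, evict elk. Cache (LRU->MRU): [fox ram bee pig]
  13. access ram: HIT. Cache (LRU->MRU): [fox bee pig ram]
  14. access elk: MISS, evict fox. Cache (LRU->MRU): [bee pig ram elk]
  15. access pig: HIT. Cache (LRU->MRU): [bee ram elk pig]
  16. access bee: HIT. Cache (LRU->MRU): [ram elk pig bee]
  17. access ram: HIT. Cache (LRU->MRU): [elk pig bee ram]
  18. access fox: MISS, evict elk. Cache (LRU->MRU): [pig bee ram fox]
  19. access pig: HIT. Cache (LRU->MRU): [bee ram fox pig]
  20. access fox: HIT. Cache (LRU->MRU): [bee ram pig fox]
  21. access bee: HIT. Cache (LRU->MRU): [ram pig fox bee]
  22. access bee: HIT. Cache (LRU->MRU): [ram pig fox bee]
  23. access fox: HIT. Cache (LRU->MRU): [ram pig bee fox]
  24. access ram: HIT. Cache (LRU->MRU): [pig bee fox ram]
  25. access fox: HIT. Cache (LRU->MRU): [pig bee ram fox]
  26. access ram: HIT. Cache (LRU->MRU): [pig bee fox ram]
  27. access bee: HIT. Cache (LRU->MRU): [pig fox ram bee]
  28. access ram: HIT. Cache (LRU->MRU): [pig fox bee ram]
  29. access bee: HIT. Cache (LRU->MRU): [pig fox ram bee]
  30. access elk: MISS, evict pig. Cache (LRU->MRU): [fox ram bee elk]
  31. access elk: HIT. Cache (LRU->MRU): [fox ram bee elk]
  32. access pig: MISS, evict fox. Cache (LRU->MRU): [ram bee elk pig]
  33. access elk: HIT. Cache (LRU->MRU): [ram bee pig elk]
  34. access fox: MISS, evict ram. Cache (LRU->MRU): [bee pig elk fox]
  35. access elk: HIT. Cache (LRU->MRU): [bee pig fox elk]
  36. access bee: HIT. Cache (LRU->MRU): [pig fox elk bee]
  37. access elk: HIT. Cache (LRU->MRU): [pig fox bee elk]
  38. access elk: HIT. Cache (LRU->MRU): [pig fox bee elk]
Total: 28 hits, 10 misses, 6 evictions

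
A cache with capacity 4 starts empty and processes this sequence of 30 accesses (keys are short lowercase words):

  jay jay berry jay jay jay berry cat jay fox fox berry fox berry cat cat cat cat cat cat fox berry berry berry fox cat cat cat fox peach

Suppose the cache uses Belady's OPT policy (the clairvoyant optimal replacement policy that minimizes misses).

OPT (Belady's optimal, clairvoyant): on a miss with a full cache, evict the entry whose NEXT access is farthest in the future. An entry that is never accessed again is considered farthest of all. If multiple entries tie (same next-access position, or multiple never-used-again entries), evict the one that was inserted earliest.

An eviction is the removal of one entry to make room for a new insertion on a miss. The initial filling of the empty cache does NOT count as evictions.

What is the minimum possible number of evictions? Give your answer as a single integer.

OPT (Belady) simulation (capacity=4):
  1. access jay: MISS. Cache: [jay]
  2. access jay: HIT. Next use of jay: step 4. Cache: [jay]
  3. access berry: MISS. Cache: [jay berry]
  4. access jay: HIT. Next use of jay: step 5. Cache: [jay berry]
  5. access jay: HIT. Next use of jay: step 6. Cache: [jay berry]
  6. access jay: HIT. Next use of jay: step 9. Cache: [jay berry]
  7. access berry: HIT. Next use of berry: step 12. Cache: [jay berry]
  8. access cat: MISS. Cache: [jay berry cat]
  9. access jay: HIT. Next use of jay: never. Cache: [jay berry cat]
  10. access fox: MISS. Cache: [jay berry cat fox]
  11. access fox: HIT. Next use of fox: step 13. Cache: [jay berry cat fox]
  12. access berry: HIT. Next use of berry: step 14. Cache: [jay berry cat fox]
  13. access fox: HIT. Next use of fox: step 21. Cache: [jay berry cat fox]
  14. access berry: HIT. Next use of berry: step 22. Cache: [jay berry cat fox]
  15. access cat: HIT. Next use of cat: step 16. Cache: [jay berry cat fox]
  16. access cat: HIT. Next use of cat: step 17. Cache: [jay berry cat fox]
  17. access cat: HIT. Next use of cat: step 18. Cache: [jay berry cat fox]
  18. access cat: HIT. Next use of cat: step 19. Cache: [jay berry cat fox]
  19. access cat: HIT. Next use of cat: step 20. Cache: [jay berry cat fox]
  20. access cat: HIT. Next use of cat: step 26. Cache: [jay berry cat fox]
  21. access fox: HIT. Next use of fox: step 25. Cache: [jay berry cat fox]
  22. access berry: HIT. Next use of berry: step 23. Cache: [jay berry cat fox]
  23. access berry: HIT. Next use of berry: step 24. Cache: [jay berry cat fox]
  24. access berry: HIT. Next use of berry: never. Cache: [jay berry cat fox]
  25. access fox: HIT. Next use of fox: step 29. Cache: [jay berry cat fox]
  26. access cat: HIT. Next use of cat: step 27. Cache: [jay berry cat fox]
  27. access cat: HIT. Next use of cat: step 28. Cache: [jay berry cat fox]
  28. access cat: HIT. Next use of cat: never. Cache: [jay berry cat fox]
  29. access fox: HIT. Next use of fox: never. Cache: [jay berry cat fox]
  30. access peach: MISS, evict jay (next use: never). Cache: [berry cat fox peach]
Total: 25 hits, 5 misses, 1 evictions

Answer: 1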